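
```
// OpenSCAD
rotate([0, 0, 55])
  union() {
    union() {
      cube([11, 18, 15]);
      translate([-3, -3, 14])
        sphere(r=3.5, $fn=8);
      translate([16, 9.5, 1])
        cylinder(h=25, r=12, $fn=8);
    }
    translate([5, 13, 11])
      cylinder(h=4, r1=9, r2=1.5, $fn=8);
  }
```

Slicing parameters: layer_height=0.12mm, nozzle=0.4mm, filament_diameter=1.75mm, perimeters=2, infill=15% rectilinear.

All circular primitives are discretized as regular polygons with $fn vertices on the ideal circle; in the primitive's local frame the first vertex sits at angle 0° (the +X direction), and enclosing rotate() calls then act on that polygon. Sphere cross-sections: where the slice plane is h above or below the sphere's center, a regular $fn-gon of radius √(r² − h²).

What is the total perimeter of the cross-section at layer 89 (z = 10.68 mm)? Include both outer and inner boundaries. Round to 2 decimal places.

At z = 10.68 mm: the cube is present — its section is the full 11×18 rectangle (perimeter 58.00 mm); the sphere at (-3, -3): section is a regular 8-gon, circumradius = √(r²−h²) = √(3.5²−3.32²) = 1.108 (perimeter = 2·8·1.108·sin(180°/8) = 6.78 mm); the r=12 cylinder at (16, 9.5) contributes a regular 8-gon of circumradius 12 (perimeter = 2·8·12.000·sin(180°/8) = 73.48 mm); Combining (union): the regions partially overlap (shared area 91.32 mm²), so the edge portions inside another operand are dropped and the merged outline is re-measured after clipping — boundary = 94.72 mm; the cone at (5, 13) is absent (z outside [11, 15]); Merging all regions: only that combined region is present, so the union is just that shape — boundary = 94.72 mm; (whole slice rotated 55° about Z — lengths, areas and connectivity unchanged). Overall, the cross-section has 2 separate islands. Total boundary length (outer) = 94.72 mm.

94.72 mm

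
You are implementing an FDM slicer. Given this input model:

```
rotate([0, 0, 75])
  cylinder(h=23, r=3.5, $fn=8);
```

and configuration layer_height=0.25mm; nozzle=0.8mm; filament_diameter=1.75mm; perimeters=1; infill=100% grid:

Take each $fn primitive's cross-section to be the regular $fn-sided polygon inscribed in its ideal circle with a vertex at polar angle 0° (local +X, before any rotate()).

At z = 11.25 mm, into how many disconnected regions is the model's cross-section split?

At z = 11.25 mm: the r=3.5 cylinder gives a regular 8-gon of circumradius 3.5 (constant along its height); (rotated 75° about Z; rotation is an isometry so areas/perimeters/island counts are preserved). The result has 1 disconnected region.

1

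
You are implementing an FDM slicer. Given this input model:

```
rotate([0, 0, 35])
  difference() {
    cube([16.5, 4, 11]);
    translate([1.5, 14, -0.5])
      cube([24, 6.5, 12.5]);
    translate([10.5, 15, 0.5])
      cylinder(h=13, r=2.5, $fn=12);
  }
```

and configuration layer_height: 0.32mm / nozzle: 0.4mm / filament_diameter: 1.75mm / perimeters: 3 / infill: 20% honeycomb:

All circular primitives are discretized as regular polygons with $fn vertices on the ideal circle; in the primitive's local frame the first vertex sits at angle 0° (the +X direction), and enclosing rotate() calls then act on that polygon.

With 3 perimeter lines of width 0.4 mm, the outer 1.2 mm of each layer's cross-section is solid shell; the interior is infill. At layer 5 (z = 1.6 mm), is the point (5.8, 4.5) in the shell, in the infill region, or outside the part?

shell

At z = 1.6 mm: the 16.5×4 cube contributes its full rectangle; the cube at (1.5, 14) is present — its section is the full 24×6.5 rectangle; the cylinder at (10.5, 15): section is a regular 12-gon, circumradius r=2.5; After the difference (first − rest): starting from the 16.5×4 cube, the 24×6.5 cube at (1.5, 14) misses the remaining region (no effect); the r=2.5 cylinder at (10.5, 15) misses the remaining region (no effect) — 1 connected region; (rotated 35° about Z; rotation is an isometry so areas/perimeters/island counts are preserved). Overall, the cross-section is a single solid region. Undo the 35° rotation: the query point maps to (7.332, 0.359) in the un-rotated model frame. The nearest boundary edge runs (16.50, 0.00)→(0.00, 0.00); distance from the point to it = 0.36 mm. The point is inside the cross-section, 0.36 mm from the nearest boundary — within the 1.2 mm shell band (3 × 0.4).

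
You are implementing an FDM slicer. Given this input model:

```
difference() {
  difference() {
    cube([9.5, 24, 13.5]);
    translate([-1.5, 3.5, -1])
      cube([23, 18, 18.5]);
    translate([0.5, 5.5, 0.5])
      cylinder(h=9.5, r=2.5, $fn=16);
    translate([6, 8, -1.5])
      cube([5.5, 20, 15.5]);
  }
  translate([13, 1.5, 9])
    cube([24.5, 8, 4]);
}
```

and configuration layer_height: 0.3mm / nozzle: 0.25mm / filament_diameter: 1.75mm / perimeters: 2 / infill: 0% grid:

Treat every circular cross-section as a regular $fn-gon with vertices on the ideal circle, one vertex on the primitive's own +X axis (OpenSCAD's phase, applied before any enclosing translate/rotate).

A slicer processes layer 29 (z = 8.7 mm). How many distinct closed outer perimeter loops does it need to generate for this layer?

2

At z = 8.7 mm: the 9.5×24 cube contributes its full rectangle; the cube at (-1.5, 3.5) (footprint 23×18) is included at this height; the r=2.5 cylinder at (0.5, 5.5) contributes a regular 16-gon of circumradius 2.5; the 5.5×20 cube at (6, 8) contributes its full rectangle; Taking the first minus the rest: starting from the 9.5×24 cube, the 23×18 cube at (-1.5, 3.5) partially overlaps it — only the 171.00 mm² overlap (of its 414.00 mm²) is removed, clipping the outline; the r=2.5 cylinder at (0.5, 5.5) partially overlaps it — only the 0.68 mm² overlap (of its 19.13 mm²) is removed, clipping the outline; the 5.5×20 cube at (6, 8) partially overlaps it — only the 8.75 mm² overlap (of its 110.00 mm²) is removed, clipping the outline — 2 connected regions; the cube at (13, 1.5) is absent (z outside [9, 13]); Subtracting the remaining from the first: none of the subtracted shapes is present at this height, so the result so far is unchanged — 2 connected regions. The result has 2 disconnected regions.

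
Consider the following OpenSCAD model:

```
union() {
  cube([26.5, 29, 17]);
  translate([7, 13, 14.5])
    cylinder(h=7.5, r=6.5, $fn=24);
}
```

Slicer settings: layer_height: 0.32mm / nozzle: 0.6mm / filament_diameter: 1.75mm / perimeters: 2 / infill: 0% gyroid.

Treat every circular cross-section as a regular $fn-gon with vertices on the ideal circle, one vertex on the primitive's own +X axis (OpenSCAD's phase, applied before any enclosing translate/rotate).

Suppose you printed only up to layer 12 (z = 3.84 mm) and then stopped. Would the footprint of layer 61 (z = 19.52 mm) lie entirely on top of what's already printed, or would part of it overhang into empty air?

entirely on top

Compare the two slices. At z = 3.84: the cube (footprint 26.5×29) is included at this height (area 768.50 mm²); the cylinder at (7, 13) is absent (z outside [14.5, 22]); Taking the union: only the 26.5×29 cube is present, so the union is just that shape — area = 768.50 mm². At z = 19.52: the cube does not reach this height (z outside [0, 17]); the r=6.5 cylinder at (7, 13) contributes a regular 24-gon of circumradius 6.5 (area = (24/2)·6.500²·sin(360°/24) = 131.22 mm²); Merging all regions: only the r=6.5 cylinder at (7, 13) is present, so the union is just that shape — area = 131.22 mm². Checking containment: the cross-section at z = 19.52 is a subset of the cross-section at z = 3.84.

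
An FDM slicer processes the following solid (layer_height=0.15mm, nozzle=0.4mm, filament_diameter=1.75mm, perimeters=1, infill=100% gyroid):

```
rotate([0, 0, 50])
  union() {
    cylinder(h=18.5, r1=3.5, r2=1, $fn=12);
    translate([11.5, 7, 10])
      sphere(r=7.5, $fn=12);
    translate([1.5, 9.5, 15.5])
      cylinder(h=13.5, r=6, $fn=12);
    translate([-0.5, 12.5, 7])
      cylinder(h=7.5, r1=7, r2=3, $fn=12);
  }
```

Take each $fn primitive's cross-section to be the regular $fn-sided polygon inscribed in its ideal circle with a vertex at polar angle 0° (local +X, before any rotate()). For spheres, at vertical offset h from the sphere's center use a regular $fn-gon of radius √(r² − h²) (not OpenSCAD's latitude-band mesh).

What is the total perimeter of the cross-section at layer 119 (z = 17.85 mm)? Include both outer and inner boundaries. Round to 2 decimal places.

44.03 mm

At z = 17.85 mm: the cone (r1=3.5→r2=1) has section circumradius 1.088 here — a regular 12-gon (perimeter = 2·12·1.088·sin(180°/12) = 6.76 mm); the sphere at (11.5, 7) is absent (|z−center|=7.850 > r=7.5); the r=6 cylinder at (1.5, 9.5) contributes a regular 12-gon of circumradius 6 (perimeter = 2·12·6.000·sin(180°/12) = 37.27 mm); the cone at (-0.5, 12.5) is not intersected at this z (z outside [7, 14.5]); Merging all regions: the 2 present regions are separate (no shared area or edge), so areas and boundary lengths simply add and each stays a separate island — boundary = 44.03 mm; (whole slice rotated 50° about Z — lengths, areas and connectivity unchanged). Overall, the cross-section has 2 separate islands. Total boundary length (outer) = 44.03 mm.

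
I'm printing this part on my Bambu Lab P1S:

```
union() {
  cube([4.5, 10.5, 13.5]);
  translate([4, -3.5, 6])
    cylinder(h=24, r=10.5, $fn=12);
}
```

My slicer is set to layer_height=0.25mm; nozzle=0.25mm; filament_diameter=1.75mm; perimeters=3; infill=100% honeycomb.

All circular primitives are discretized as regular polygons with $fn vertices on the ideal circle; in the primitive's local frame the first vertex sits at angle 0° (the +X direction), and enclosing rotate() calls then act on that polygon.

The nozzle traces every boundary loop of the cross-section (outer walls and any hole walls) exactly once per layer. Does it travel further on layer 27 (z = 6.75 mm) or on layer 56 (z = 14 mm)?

Layer 27 (z = 6.75): the 4.5×10.5 cube contributes its full rectangle (perimeter 30.00 mm); the cylinder at (4, -3.5): section is a regular 12-gon, circumradius r=10.5 (perimeter = 2·12·10.500·sin(180°/12) = 65.22 mm); Combining (union): the regions partially overlap (shared area 29.32 mm²), so the edge portions inside another operand are dropped and the merged outline is re-measured after clipping — boundary = 73.27 mm. So its perimeter = 73.27 mm. Layer 56 (z = 14): the cube is not intersected at this z (z outside [0, 13.5]); the cylinder at (4, -3.5): section is a regular 12-gon, circumradius r=10.5 (perimeter = 2·12·10.500·sin(180°/12) = 65.22 mm); Merging all regions: only the r=10.5 cylinder at (4, -3.5) is present, so the union is just that shape — boundary = 65.22 mm. So its perimeter = 65.22 mm. Layer 27 is larger (73.27 vs 65.22 mm).

layer 27 (z = 6.75 mm)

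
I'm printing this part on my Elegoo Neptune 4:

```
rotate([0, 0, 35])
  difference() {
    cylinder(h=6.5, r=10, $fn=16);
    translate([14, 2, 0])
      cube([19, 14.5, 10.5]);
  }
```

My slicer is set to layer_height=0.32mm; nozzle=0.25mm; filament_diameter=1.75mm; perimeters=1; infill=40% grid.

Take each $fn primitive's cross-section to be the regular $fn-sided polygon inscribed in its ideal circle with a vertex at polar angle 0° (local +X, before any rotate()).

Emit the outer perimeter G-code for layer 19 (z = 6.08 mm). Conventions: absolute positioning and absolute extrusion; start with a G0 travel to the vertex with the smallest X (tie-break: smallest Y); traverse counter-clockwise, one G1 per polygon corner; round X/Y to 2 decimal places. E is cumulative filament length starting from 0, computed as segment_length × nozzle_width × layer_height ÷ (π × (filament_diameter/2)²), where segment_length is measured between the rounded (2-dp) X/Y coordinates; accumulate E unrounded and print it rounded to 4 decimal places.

At z = 6.08 mm: the cylinder: section is a regular 16-gon, circumradius r=10; the cube at (14, 2) is present — its section is the full 19×14.5 rectangle; After the difference (first − rest): starting from the r=10 cylinder, the 19×14.5 cube at (14, 2) misses the remaining region (no effect) — 1 connected region; (whole slice rotated 35° about Z — lengths, areas and connectivity unchanged). The outline is a single polygon with 16 vertices. Extrusion per mm of travel: 0.25 × 0.32 / (π × 0.875²) = 0.033260. Accumulating E over each segment gives final E = 2.0761.

G0 X-9.85 Y1.74 Z6.08
G1 X-9.76 Y-2.16 E0.1297
G1 X-8.19 Y-5.74 E0.2598
G1 X-5.37 Y-8.43 E0.3894
G1 X-1.74 Y-9.85 E0.5190
G1 X2.16 Y-9.76 E0.6488
G1 X5.74 Y-8.19 E0.7788
G1 X8.43 Y-5.37 E0.9084
G1 X9.85 Y-1.74 E1.0381
G1 X9.76 Y2.16 E1.1678
G1 X8.19 Y5.74 E1.2978
G1 X5.37 Y8.43 E1.4275
G1 X1.74 Y9.85 E1.5571
G1 X-2.16 Y9.76 E1.6868
G1 X-5.74 Y8.19 E1.8169
G1 X-8.43 Y5.37 E1.9465
G1 X-9.85 Y1.74 E2.0761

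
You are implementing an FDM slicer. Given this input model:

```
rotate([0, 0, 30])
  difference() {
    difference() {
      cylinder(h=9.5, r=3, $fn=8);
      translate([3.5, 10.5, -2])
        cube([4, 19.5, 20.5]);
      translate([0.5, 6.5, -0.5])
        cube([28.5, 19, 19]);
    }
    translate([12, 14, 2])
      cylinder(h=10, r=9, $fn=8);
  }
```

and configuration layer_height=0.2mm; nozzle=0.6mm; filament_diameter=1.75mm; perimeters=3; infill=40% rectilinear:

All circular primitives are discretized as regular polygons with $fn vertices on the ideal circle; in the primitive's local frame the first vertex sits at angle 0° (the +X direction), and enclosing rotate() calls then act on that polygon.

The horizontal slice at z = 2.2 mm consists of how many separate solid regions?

At z = 2.2 mm: the r=3 cylinder contributes a regular 8-gon of circumradius 3; the cube at (3.5, 10.5) (footprint 4×19.5) is included at this height; the 28.5×19 cube at (0.5, 6.5) contributes its full rectangle; After the difference (first − rest): starting from the r=3 cylinder, the 4×19.5 cube at (3.5, 10.5) misses the remaining region (no effect); the 28.5×19 cube at (0.5, 6.5) misses the remaining region (no effect) — 1 connected region; the r=9 cylinder at (12, 14) gives a regular 8-gon of circumradius 9 (constant along its height); Subtracting the remaining from the first: starting from that combined region, the r=9 cylinder at (12, 14) misses the remaining region (no effect) — 1 connected region; (rotated 30° about Z; rotation is an isometry so areas/perimeters/island counts are preserved). The result has 1 disconnected region.

1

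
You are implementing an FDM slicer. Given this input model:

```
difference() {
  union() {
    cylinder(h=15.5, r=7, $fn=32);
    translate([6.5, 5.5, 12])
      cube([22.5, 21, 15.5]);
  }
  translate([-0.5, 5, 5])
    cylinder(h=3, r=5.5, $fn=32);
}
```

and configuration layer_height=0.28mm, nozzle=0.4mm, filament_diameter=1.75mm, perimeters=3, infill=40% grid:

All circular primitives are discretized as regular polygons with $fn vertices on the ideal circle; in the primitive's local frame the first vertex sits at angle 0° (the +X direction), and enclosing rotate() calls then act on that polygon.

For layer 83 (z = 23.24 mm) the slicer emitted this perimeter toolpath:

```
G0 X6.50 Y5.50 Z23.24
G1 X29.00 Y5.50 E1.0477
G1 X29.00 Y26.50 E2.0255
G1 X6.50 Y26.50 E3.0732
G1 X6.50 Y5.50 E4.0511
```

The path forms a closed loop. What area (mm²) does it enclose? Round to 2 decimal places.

Apply the shoelace formula to the sequence of (X, Y) vertices; enclosed area = 472.50 mm².

472.50 mm²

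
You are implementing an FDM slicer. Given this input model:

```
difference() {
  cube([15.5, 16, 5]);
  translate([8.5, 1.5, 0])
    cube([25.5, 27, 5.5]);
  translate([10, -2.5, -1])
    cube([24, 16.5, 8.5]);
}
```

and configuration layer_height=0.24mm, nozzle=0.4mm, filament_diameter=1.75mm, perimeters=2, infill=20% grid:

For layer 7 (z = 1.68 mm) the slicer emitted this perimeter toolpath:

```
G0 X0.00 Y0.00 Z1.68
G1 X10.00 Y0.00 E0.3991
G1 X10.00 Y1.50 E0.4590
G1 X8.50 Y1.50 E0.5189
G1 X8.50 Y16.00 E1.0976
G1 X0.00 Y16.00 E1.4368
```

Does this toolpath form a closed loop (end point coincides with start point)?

Start point (G0): (0.00, 0.00). End point (last G1): the path does not return to the start — open.

no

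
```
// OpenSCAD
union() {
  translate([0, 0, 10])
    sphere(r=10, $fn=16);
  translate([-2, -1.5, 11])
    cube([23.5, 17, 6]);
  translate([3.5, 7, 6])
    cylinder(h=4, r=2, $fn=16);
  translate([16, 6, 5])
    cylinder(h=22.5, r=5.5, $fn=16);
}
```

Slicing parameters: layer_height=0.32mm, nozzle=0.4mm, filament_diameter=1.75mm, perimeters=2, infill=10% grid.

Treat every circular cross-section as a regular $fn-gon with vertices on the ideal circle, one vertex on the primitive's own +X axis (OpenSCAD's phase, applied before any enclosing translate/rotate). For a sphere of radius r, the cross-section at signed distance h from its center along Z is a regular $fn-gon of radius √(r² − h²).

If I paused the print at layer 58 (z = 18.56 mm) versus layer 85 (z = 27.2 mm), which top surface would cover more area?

Layer 58 (z = 18.56): the r=10 sphere contributes a regular 16-gon of circumradius √(10²−8.56²) = 5.170 (area = (16/2)·5.170²·sin(360°/16) = 81.82 mm²); the cube at (-2, -1.5) does not reach this height (z outside [11, 17]); the cylinder at (3.5, 7) does not reach this height (z outside [6, 10]); the cylinder at (16, 6): section is a regular 16-gon, circumradius r=5.5 (area = (16/2)·5.500²·sin(360°/16) = 92.61 mm²); Merging all regions: the 2 present regions are separate (no shared area or edge), so areas and boundary lengths simply add and each stays a separate island — area = 174.43 mm². So its area = 174.43 mm². Layer 85 (z = 27.2): the sphere does not reach this height (|z−center|=17.200 > r=10); the cube at (-2, -1.5) does not reach this height (z outside [11, 17]); the cylinder at (3.5, 7) is not intersected at this z (z outside [6, 10]); the cylinder at (16, 6): section is a regular 16-gon, circumradius r=5.5 (area = (16/2)·5.500²·sin(360°/16) = 92.61 mm²); Taking the union: only the r=5.5 cylinder at (16, 6) is present, so the union is just that shape — area = 92.61 mm². So its area = 92.61 mm². Layer 58 is larger (174.43 vs 92.61 mm²).

layer 58 (z = 18.56 mm)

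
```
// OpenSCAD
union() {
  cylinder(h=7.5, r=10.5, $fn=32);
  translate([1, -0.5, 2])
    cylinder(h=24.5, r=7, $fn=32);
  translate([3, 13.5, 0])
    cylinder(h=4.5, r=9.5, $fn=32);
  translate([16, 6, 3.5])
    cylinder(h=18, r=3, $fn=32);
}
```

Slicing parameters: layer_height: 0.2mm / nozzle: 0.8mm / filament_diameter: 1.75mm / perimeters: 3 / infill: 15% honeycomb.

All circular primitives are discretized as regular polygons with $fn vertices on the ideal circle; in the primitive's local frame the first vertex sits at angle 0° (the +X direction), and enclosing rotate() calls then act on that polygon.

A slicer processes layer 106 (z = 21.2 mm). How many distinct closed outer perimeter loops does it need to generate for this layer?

2

At z = 21.2 mm: the cylinder is absent (z outside [0, 7.5]); the r=7 cylinder at (1, -0.5) contributes a regular 32-gon of circumradius 7; the cylinder at (3, 13.5) is absent (z outside [0, 4.5]); the cylinder at (16, 6): section is a regular 32-gon, circumradius r=3; Merging all regions: the 2 present regions are separate (no shared area or edge), so areas and boundary lengths simply add and each stays a separate island — 2 connected regions. The result has 2 disconnected regions.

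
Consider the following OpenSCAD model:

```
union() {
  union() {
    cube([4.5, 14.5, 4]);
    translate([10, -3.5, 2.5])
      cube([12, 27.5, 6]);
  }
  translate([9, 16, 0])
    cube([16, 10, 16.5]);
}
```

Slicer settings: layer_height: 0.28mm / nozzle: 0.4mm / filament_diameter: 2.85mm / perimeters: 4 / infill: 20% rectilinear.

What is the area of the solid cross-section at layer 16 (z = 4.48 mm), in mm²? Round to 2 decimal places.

394.00 mm²

At z = 4.48 mm: the cube is absent (z outside [0, 4]); the cube at (10, -3.5) is present — its section is the full 12×27.5 rectangle (area 330.00 mm²); Merging all regions: only the 12×27.5 cube at (10, -3.5) is present, so the union is just that shape — area = 330.00 mm²; the cube at (9, 16) is present — its section is the full 16×10 rectangle (area 160.00 mm²); Combining (union): the regions partially overlap — summed areas 490.00 mm² minus the doubly-counted overlap 96.00 mm² gives 394.00 mm² — area = 394.00 mm². Overall, the cross-section is a single solid region. Net area = 394.00 mm².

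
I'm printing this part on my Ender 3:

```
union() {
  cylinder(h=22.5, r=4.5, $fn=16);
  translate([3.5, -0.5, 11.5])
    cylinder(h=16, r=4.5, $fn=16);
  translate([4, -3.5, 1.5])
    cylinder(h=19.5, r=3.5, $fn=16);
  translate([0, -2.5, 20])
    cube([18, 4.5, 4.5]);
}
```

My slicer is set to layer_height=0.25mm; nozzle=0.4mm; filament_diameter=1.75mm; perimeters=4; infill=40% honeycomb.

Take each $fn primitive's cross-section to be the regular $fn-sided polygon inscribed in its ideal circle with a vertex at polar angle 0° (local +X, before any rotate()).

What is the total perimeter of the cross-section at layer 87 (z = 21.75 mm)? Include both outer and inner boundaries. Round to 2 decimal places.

56.56 mm

At z = 21.75 mm: the r=4.5 cylinder contributes a regular 16-gon of circumradius 4.5 (perimeter = 2·16·4.500·sin(180°/16) = 28.09 mm); the r=4.5 cylinder at (3.5, -0.5) gives a regular 16-gon of circumradius 4.5 (constant along its height) (perimeter = 2·16·4.500·sin(180°/16) = 28.09 mm); the cylinder at (4, -3.5) is absent (z outside [1.5, 21]); the cube at (0, -2.5) is present — its section is the full 18×4.5 rectangle (perimeter 45.00 mm); Combining (union): the regions partially overlap (shared area 66.26 mm²), so the edge portions inside another operand are dropped and the merged outline is re-measured after clipping — boundary = 56.56 mm. Overall, the cross-section is a single solid region. Total boundary length (outer) = 56.56 mm.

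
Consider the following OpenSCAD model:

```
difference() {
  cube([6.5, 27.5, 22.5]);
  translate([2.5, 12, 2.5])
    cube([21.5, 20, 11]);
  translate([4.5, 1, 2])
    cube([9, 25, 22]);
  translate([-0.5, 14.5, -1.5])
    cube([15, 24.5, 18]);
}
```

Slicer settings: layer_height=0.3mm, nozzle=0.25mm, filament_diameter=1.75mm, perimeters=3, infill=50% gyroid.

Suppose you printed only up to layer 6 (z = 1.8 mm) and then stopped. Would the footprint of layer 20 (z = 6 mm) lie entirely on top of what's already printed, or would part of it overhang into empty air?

entirely on top

Compare the two slices. At z = 1.8: the 6.5×27.5 cube contributes its full rectangle (area 178.75 mm²); the cube at (2.5, 12) is not intersected at this z (z outside [2.5, 13.5]); the cube at (4.5, 1) does not reach this height (z outside [2, 24]); the cube at (-0.5, 14.5) (footprint 15×24.5) is included at this height (area 367.50 mm²); Subtracting the remaining from the first: starting from the 6.5×27.5 cube (178.75 mm²), the 15×24.5 cube at (-0.5, 14.5) partially overlaps it — only the 84.50 mm² overlap (of its 367.50 mm²) is removed, clipping the outline — area = 94.25 mm². At z = 6: the 6.5×27.5 cube contributes its full rectangle (area 178.75 mm²); the cube at (2.5, 12) is present — its section is the full 21.5×20 rectangle (area 430.00 mm²); the cube at (4.5, 1) (footprint 9×25) is included at this height (area 225.00 mm²); the 15×24.5 cube at (-0.5, 14.5) contributes its full rectangle (area 367.50 mm²); Taking the first minus the rest: starting from the 6.5×27.5 cube (178.75 mm²), the 21.5×20 cube at (2.5, 12) partially overlaps it — only the 62.00 mm² overlap (of its 430.00 mm²) is removed, clipping the outline; the 9×25 cube at (4.5, 1) partially overlaps it — only the 22.00 mm² overlap (of its 225.00 mm²) is removed, clipping the outline; the 15×24.5 cube at (-0.5, 14.5) partially overlaps it — only the 32.50 mm² overlap (of its 367.50 mm²) is removed, clipping the outline — area = 62.25 mm². Checking containment: the cross-section at z = 6 is a subset of the cross-section at z = 1.8.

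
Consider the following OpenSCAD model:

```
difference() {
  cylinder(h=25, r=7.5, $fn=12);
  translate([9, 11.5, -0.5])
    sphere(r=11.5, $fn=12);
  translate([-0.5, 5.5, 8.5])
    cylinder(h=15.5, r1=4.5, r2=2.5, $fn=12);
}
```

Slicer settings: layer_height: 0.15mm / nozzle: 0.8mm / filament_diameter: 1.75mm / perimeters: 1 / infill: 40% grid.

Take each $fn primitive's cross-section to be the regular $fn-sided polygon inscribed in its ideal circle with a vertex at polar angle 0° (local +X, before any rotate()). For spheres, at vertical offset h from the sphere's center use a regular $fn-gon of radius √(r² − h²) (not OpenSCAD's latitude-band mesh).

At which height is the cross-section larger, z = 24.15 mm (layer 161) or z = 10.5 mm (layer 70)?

layer 161 (z = 24.15 mm)

Layer 161 (z = 24.15): the cylinder: section is a regular 12-gon, circumradius r=7.5 (area = (12/2)·7.500²·sin(360°/12) = 168.75 mm²); the sphere at (9, 11.5) does not reach this height (|z−center|=24.650 > r=11.5); the cone at (-0.5, 5.5) is not intersected at this z (z outside [8.5, 24]); Subtracting the remaining from the first: none of the subtracted shapes is present at this height, so the r=7.5 cylinder is unchanged — area = 168.75 mm². So its area = 168.75 mm². Layer 70 (z = 10.5): the r=7.5 cylinder gives a regular 12-gon of circumradius 7.5 (constant along its height) (area = (12/2)·7.500²·sin(360°/12) = 168.75 mm²); the r=11.5 sphere at (9, 11.5) contributes a regular 12-gon of circumradius √(11.5²−11²) = 3.354 (area = (12/2)·3.354²·sin(360°/12) = 33.75 mm²); the cone at (-0.5, 5.5) contributes a regular 12-gon of circumradius 4.242 (interpolated between r1=4.5 and r2=2.5 at t=0.129) (area = (12/2)·4.242²·sin(360°/12) = 53.98 mm²); After the difference (first − rest): starting from the r=7.5 cylinder (168.75 mm²), the r=11.5 sphere at (9, 11.5) misses the remaining region (no effect); the cone at (-0.5, 5.5) partially overlaps it — only the 38.57 mm² overlap (of its 53.98 mm²) is removed, clipping the outline — area = 130.18 mm². So its area = 130.18 mm². Layer 161 is larger (168.75 vs 130.18 mm²).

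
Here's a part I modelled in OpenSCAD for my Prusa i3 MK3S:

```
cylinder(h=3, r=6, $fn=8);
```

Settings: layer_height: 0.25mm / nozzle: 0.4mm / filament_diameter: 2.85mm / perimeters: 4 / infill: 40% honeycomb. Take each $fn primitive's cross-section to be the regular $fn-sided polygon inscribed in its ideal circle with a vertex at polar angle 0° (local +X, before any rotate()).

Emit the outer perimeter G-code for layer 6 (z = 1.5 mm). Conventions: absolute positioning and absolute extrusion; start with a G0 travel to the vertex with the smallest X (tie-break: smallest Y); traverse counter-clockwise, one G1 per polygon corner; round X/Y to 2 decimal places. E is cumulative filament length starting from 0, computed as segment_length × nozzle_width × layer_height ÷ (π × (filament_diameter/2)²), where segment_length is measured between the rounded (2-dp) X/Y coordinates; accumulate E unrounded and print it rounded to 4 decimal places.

At z = 1.5 mm: the r=6 cylinder gives a regular 8-gon of circumradius 6 (constant along its height). The outline is a single polygon with 8 vertices. Extrusion per mm of travel: 0.4 × 0.25 / (π × 1.425²) = 0.015675. Accumulating E over each segment gives final E = 0.5757.

G0 X-6.00 Y0.00 Z1.50
G1 X-4.24 Y-4.24 E0.0720
G1 X0.00 Y-6.00 E0.1439
G1 X4.24 Y-4.24 E0.2159
G1 X6.00 Y0.00 E0.2879
G1 X4.24 Y4.24 E0.3598
G1 X0.00 Y6.00 E0.4318
G1 X-4.24 Y4.24 E0.5037
G1 X-6.00 Y0.00 E0.5757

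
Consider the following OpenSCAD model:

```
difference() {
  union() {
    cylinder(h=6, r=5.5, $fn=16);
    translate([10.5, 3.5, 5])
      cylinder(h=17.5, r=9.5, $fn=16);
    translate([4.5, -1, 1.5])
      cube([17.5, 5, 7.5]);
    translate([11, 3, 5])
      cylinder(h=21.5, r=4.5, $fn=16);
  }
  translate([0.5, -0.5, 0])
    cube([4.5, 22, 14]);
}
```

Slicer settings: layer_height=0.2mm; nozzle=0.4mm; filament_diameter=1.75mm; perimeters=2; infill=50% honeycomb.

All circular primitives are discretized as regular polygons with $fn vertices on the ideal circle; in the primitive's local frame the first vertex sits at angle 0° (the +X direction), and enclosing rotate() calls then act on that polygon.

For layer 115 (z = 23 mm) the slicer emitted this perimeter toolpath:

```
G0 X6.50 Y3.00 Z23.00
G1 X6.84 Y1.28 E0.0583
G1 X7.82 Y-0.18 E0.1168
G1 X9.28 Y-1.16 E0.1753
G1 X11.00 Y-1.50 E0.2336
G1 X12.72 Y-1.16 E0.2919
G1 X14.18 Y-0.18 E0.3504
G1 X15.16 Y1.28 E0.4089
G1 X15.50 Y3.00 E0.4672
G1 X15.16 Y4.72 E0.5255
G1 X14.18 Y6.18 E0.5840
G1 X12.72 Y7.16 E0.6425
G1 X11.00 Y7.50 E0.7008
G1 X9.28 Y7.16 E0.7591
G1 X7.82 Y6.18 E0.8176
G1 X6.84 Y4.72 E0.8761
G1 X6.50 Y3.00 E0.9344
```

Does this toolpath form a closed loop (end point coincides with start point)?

Start point (G0): (6.50, 3.00). End point (last G1): the path returns to the start — closed.

yes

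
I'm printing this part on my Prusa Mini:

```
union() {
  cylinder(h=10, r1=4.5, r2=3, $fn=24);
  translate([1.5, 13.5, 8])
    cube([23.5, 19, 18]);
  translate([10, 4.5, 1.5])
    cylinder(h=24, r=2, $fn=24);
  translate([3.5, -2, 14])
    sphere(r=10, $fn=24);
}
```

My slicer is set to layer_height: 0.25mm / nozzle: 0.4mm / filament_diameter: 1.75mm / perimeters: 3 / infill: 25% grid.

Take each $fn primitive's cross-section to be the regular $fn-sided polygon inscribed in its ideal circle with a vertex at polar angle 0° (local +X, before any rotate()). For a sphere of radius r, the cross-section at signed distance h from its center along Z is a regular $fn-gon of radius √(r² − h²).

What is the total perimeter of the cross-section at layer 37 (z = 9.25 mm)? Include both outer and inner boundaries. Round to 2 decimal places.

143.91 mm

At z = 9.25 mm: the cone (r1=4.5→r2=3) has section circumradius 3.112 here — a regular 24-gon (perimeter = 2·24·3.112·sin(180°/24) = 19.50 mm); the 23.5×19 cube at (1.5, 13.5) contributes its full rectangle (perimeter 85.00 mm); the r=2 cylinder at (10, 4.5) contributes a regular 24-gon of circumradius 2 (perimeter = 2·24·2.000·sin(180°/24) = 12.53 mm); the r=10 sphere at (3.5, -2) contributes a regular 24-gon of circumradius √(10²−4.75²) = 8.800 (perimeter = 2·24·8.800·sin(180°/24) = 55.13 mm); Taking the union: the regions partially overlap (shared area 34.26 mm²), so the edge portions inside another operand are dropped and the merged outline is re-measured after clipping — boundary = 143.91 mm. Overall, the cross-section has 2 separate islands. Total boundary length (outer) = 143.91 mm.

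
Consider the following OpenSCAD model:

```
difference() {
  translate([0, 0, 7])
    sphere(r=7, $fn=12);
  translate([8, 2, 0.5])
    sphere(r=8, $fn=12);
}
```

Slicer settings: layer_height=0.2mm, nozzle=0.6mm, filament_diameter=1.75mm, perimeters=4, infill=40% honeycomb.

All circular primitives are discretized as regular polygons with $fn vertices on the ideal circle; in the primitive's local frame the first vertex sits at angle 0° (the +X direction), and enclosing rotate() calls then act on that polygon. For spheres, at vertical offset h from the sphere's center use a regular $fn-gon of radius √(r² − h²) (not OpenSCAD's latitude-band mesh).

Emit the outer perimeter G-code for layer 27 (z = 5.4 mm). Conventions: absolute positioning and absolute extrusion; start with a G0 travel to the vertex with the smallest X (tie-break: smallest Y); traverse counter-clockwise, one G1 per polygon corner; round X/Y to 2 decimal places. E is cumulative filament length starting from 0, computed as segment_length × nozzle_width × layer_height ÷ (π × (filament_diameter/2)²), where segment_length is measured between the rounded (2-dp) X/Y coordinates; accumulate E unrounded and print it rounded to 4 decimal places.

G0 X-6.81 Y0.00 Z5.40
G1 X-5.90 Y-3.41 E0.1761
G1 X-3.41 Y-5.90 E0.3518
G1 X0.00 Y-6.81 E0.5278
G1 X3.41 Y-5.90 E0.7039
G1 X5.62 Y-3.69 E0.8598
G1 X4.84 Y-3.48 E0.9001
G1 X2.52 Y-1.16 E1.0638
G1 X1.68 Y2.00 E1.2270
G1 X2.52 Y5.16 E1.3901
G1 X3.29 Y5.93 E1.4444
G1 X0.00 Y6.81 E1.6143
G1 X-3.41 Y5.90 E1.7904
G1 X-5.90 Y3.41 E1.9661
G1 X-6.81 Y0.00 E2.1422

At z = 5.4 mm: the r=7 sphere contributes a regular 12-gon of circumradius √(7²−1.6²) = 6.815; the sphere at (8, 2): section is a regular 12-gon, circumradius = √(r²−h²) = √(8²−4.9²) = 6.324; Taking the first minus the rest: starting from the r=7 sphere, the r=8 sphere at (8, 2) partially overlaps it — only the 31.51 mm² overlap (of its 119.97 mm²) is removed, clipping the outline — 1 connected region. The outline is a single polygon with 14 vertices. Extrusion per mm of travel: 0.6 × 0.2 / (π × 0.875²) = 0.049890. Accumulating E over each segment gives final E = 2.1422.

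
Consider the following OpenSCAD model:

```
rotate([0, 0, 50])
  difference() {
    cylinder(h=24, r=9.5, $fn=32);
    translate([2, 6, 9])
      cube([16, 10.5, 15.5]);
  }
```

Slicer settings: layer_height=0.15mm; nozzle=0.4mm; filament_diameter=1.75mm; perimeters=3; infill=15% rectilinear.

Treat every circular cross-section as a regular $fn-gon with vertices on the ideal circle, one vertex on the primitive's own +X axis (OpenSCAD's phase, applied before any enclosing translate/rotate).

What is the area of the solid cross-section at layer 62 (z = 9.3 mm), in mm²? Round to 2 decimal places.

270.83 mm²

At z = 9.3 mm: the cylinder: section is a regular 32-gon, circumradius r=9.5 (area = (32/2)·9.500²·sin(360°/32) = 281.71 mm²); the cube at (2, 6) is present — its section is the full 16×10.5 rectangle (area 168.00 mm²); Taking the first minus the rest: starting from the r=9.5 cylinder (281.71 mm²), the 16×10.5 cube at (2, 6) partially overlaps it — only the 10.88 mm² overlap (of its 168.00 mm²) is removed, clipping the outline — area = 270.83 mm²; (whole slice rotated 50° about Z — lengths, areas and connectivity unchanged). Overall, the cross-section is a single solid region. Net area = 270.83 mm².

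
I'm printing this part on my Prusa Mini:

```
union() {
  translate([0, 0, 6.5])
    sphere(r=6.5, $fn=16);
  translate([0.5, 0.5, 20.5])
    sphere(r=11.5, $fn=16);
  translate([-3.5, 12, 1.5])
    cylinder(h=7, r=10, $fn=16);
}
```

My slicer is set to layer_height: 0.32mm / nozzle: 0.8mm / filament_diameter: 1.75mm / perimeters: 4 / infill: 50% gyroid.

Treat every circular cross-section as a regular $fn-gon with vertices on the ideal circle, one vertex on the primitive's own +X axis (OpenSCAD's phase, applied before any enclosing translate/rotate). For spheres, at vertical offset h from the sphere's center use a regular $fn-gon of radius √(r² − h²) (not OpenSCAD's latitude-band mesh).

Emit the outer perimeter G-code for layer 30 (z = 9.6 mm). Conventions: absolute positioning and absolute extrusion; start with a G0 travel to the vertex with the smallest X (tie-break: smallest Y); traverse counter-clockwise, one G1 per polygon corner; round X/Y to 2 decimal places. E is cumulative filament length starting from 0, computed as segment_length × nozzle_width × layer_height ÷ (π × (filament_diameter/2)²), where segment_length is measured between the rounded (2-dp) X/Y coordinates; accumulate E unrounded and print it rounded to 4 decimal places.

At z = 9.6 mm: the r=6.5 sphere slices to a regular 16-gon of circumradius 5.713 (√(r²−h²) with h=3.1 from center); the sphere at (0.5, 0.5): section is a regular 16-gon, circumradius = √(r²−h²) = √(11.5²−10.9²) = 3.666; the cylinder at (-3.5, 12) does not reach this height (z outside [1.5, 8.5]); Taking the union: the r=11.5 sphere at (0.5, 0.5) lies entirely inside the r=6.5 sphere, so the union is just the r=6.5 sphere — 1 connected region. The outline is a single polygon with 16 vertices. Extrusion per mm of travel: 0.8 × 0.32 / (π × 0.875²) = 0.106432. Accumulating E over each segment gives final E = 3.7966.

G0 X-5.71 Y0.00 Z9.60
G1 X-5.28 Y-2.19 E0.2375
G1 X-4.04 Y-4.04 E0.4746
G1 X-2.19 Y-5.28 E0.7116
G1 X0.00 Y-5.71 E0.9492
G1 X2.19 Y-5.28 E1.1867
G1 X4.04 Y-4.04 E1.4237
G1 X5.28 Y-2.19 E1.6608
G1 X5.71 Y0.00 E1.8983
G1 X5.28 Y2.19 E2.1358
G1 X4.04 Y4.04 E2.3729
G1 X2.19 Y5.28 E2.6099
G1 X0.00 Y5.71 E2.8475
G1 X-2.19 Y5.28 E3.0850
G1 X-4.04 Y4.04 E3.3220
G1 X-5.28 Y2.19 E3.5591
G1 X-5.71 Y0.00 E3.7966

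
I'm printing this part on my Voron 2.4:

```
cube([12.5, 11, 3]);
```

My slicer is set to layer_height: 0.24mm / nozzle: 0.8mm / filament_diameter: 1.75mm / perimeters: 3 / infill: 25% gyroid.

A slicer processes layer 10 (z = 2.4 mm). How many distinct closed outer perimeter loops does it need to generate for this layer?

1

At z = 2.4 mm: the 12.5×11 cube contributes its full rectangle. The result has 1 disconnected region.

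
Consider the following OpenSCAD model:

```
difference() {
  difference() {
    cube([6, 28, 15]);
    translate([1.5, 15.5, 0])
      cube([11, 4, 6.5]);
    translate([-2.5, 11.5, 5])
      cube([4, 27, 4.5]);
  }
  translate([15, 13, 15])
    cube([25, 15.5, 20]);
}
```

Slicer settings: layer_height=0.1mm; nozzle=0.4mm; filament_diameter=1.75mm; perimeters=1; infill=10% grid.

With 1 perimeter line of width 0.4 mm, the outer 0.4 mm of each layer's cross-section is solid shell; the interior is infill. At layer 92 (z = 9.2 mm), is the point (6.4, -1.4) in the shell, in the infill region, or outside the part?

outside

At z = 9.2 mm: the cube is present — its section is the full 6×28 rectangle; the cube at (1.5, 15.5) is absent (z outside [0, 6.5]); the cube at (-2.5, 11.5) is present — its section is the full 4×27 rectangle; After the difference (first − rest): starting from the 6×28 cube, the 4×27 cube at (-2.5, 11.5) partially overlaps it — only the 24.75 mm² overlap (of its 108.00 mm²) is removed, clipping the outline — 1 connected region; the cube at (15, 13) does not reach this height (z outside [15, 35]); After the difference (first − rest): none of the subtracted shapes is present at this height, so that combined region is unchanged — 1 connected region. Overall, the cross-section is a single solid region. The nearest boundary edge runs (6.00, 28.00)→(6.00, 0.00); distance from the point to it = 1.46 mm. The point is not inside any of the regions above, so it lies outside the cross-section (1.46 mm from the nearest boundary).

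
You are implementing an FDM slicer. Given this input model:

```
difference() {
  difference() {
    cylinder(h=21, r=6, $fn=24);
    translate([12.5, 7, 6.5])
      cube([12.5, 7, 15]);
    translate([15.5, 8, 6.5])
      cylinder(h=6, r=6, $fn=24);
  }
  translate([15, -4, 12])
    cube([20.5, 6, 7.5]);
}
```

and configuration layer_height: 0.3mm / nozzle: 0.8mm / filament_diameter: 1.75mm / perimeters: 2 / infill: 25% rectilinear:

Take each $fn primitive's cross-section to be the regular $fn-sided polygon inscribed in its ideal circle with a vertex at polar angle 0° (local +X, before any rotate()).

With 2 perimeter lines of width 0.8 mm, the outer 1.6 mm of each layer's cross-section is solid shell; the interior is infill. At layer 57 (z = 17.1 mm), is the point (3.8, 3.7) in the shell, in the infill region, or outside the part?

At z = 17.1 mm: the r=6 cylinder gives a regular 24-gon of circumradius 6 (constant along its height); the cube at (12.5, 7) (footprint 12.5×7) is included at this height; the cylinder at (15.5, 8) does not reach this height (z outside [6.5, 12.5]); Taking the first minus the rest: starting from the r=6 cylinder, the 12.5×7 cube at (12.5, 7) misses the remaining region (no effect) — 1 connected region; the 20.5×6 cube at (15, -4) contributes its full rectangle; After the difference (first − rest): starting from that combined region, the 20.5×6 cube at (15, -4) misses the remaining region (no effect) — 1 connected region. Overall, the cross-section is a single solid region. The nearest boundary edge runs (4.24, 4.24)→(5.20, 3.00); distance from the point to it = 0.68 mm. The point is inside the cross-section, 0.68 mm from the nearest boundary — within the 1.6 mm shell band (2 × 0.8).

shell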